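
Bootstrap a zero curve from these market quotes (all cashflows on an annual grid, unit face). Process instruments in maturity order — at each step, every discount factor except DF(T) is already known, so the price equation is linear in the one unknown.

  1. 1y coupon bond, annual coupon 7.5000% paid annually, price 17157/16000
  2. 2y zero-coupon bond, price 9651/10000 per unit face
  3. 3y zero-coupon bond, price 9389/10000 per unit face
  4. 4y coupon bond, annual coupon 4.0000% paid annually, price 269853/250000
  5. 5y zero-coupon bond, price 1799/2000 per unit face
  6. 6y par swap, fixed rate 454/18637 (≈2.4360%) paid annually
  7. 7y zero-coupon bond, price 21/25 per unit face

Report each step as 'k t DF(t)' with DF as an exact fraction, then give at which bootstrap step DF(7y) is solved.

step 1 [1y] bond c/1=3/40: DF=(17157/16000 − 3/40·(0))/(1+3/40) = 399/400 ≈ 0.997500
step 2 [2y] zero: DF = P = 9651/10000 ≈ 0.965100
step 3 [3y] zero: DF = P = 9389/10000 ≈ 0.938900
step 4 [4y] bond c/1=1/25: DF=(269853/250000 − 1/25·(0.997500+0.965100+0.938900))/(1+1/25) = 9263/10000 ≈ 0.926300
step 5 [5y] zero: DF = P = 1799/2000 ≈ 0.899500
step 6 [6y] swap r/1=454/18637: DF=(1 − 454/18637·(0.997500+0.965100+0.938900+0.926300+0.899500))/(1+454/18637) = 4319/5000 ≈ 0.863800
step 7 [7y] zero: DF = P = 21/25 ≈ 0.840000

1 1 399/400
2 2 9651/10000
3 3 9389/10000
4 4 9263/10000
5 5 1799/2000
6 6 4319/5000
7 7 21/25
DF(7y) is solved at step 7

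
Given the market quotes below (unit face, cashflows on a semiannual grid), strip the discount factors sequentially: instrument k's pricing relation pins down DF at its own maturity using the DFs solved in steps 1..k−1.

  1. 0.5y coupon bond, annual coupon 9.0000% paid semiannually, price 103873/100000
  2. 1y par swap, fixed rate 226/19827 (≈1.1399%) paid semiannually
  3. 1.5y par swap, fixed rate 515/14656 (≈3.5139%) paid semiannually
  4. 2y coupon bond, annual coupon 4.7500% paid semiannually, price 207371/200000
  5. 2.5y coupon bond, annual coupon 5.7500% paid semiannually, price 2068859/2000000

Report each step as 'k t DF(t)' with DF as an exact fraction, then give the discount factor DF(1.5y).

1 1/2 497/500
2 1 9887/10000
3 3/2 1897/2000
4 2 1181/1250
5 5/2 2243/2500
DF(1.5y) = 1897/2000 ≈ 0.948500

step 1 [0.5y] bond c/2=9/200: DF=(103873/100000 − 9/200·(0))/(1+9/200) = 497/500 ≈ 0.994000
step 2 [1y] swap r/2=113/19827: DF=(1 − 113/19827·(0.994000))/(1+113/19827) = 9887/10000 ≈ 0.988700
step 3 [1.5y] swap r/2=515/29312: DF=(1 − 515/29312·(0.994000+0.988700))/(1+515/29312) = 1897/2000 ≈ 0.948500
step 4 [2y] bond c/2=19/800: DF=(207371/200000 − 19/800·(0.994000+0.988700+0.948500))/(1+19/800) = 1181/1250 ≈ 0.944800
step 5 [2.5y] bond c/2=23/800: DF=(2068859/2000000 − 23/800·(0.994000+0.988700+0.948500+0.944800))/(1+23/800) = 2243/2500 ≈ 0.897200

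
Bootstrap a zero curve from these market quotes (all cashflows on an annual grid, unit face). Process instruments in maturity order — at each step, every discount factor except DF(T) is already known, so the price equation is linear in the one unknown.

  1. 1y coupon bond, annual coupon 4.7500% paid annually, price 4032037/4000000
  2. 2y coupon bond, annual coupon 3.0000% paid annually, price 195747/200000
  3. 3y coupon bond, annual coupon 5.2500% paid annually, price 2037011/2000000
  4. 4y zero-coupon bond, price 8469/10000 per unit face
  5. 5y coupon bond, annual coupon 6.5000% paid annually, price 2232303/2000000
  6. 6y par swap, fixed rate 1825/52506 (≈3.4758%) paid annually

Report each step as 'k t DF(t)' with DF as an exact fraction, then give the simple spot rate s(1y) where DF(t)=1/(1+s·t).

1 1 9623/10000
2 2 4611/5000
3 3 8737/10000
4 4 8469/10000
5 5 207/250
6 6 327/400
s(1y) = (1/(9623/10000) − 1)/(1) = 377/9623 ≈ 3.9177%

step 1 [1y] bond c/1=19/400: DF=(4032037/4000000 − 19/400·(0))/(1+19/400) = 9623/10000 ≈ 0.962300
step 2 [2y] bond c/1=3/100: DF=(195747/200000 − 3/100·(0.962300))/(1+3/100) = 4611/5000 ≈ 0.922200
step 3 [3y] bond c/1=21/400: DF=(2037011/2000000 − 21/400·(0.962300+0.922200))/(1+21/400) = 8737/10000 ≈ 0.873700
step 4 [4y] zero: DF = P = 8469/10000 ≈ 0.846900
step 5 [5y] bond c/1=13/200: DF=(2232303/2000000 − 13/200·(0.962300+0.922200+0.873700+0.846900))/(1+13/200) = 207/250 ≈ 0.828000
step 6 [6y] swap r/1=1825/52506: DF=(1 − 1825/52506·(0.962300+0.922200+0.873700+0.846900+0.828000))/(1+1825/52506) = 327/400 ≈ 0.817500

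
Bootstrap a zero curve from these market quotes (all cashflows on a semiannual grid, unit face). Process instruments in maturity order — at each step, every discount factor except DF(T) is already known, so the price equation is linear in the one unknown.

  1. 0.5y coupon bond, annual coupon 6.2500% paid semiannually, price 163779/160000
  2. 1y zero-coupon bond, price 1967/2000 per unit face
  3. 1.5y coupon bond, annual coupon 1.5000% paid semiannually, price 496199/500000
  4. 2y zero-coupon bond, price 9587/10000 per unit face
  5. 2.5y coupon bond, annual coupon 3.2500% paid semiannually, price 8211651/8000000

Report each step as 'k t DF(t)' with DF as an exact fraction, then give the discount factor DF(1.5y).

step 1 [0.5y] bond c/2=1/32: DF=(163779/160000 − 1/32·(0))/(1+1/32) = 4963/5000 ≈ 0.992600
step 2 [1y] zero: DF = P = 1967/2000 ≈ 0.983500
step 3 [1.5y] bond c/2=3/400: DF=(496199/500000 − 3/400·(0.992600+0.983500))/(1+3/400) = 9703/10000 ≈ 0.970300
step 4 [2y] zero: DF = P = 9587/10000 ≈ 0.958700
step 5 [2.5y] bond c/2=13/800: DF=(8211651/8000000 − 13/800·(0.992600+0.983500+0.970300+0.958700))/(1+13/800) = 2369/2500 ≈ 0.947600

1 1/2 4963/5000
2 1 1967/2000
3 3/2 9703/10000
4 2 9587/10000
5 5/2 2369/2500
DF(1.5y) = 9703/10000 ≈ 0.970300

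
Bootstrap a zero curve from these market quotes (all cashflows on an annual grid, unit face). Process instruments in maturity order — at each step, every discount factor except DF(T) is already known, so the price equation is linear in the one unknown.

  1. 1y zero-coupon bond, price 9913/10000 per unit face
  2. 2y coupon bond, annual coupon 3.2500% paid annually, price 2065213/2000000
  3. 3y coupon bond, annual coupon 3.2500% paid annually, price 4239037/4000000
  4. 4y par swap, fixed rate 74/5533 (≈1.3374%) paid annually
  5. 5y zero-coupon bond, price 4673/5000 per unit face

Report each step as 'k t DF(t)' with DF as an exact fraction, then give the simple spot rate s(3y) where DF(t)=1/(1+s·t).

step 1 [1y] zero: DF = P = 9913/10000 ≈ 0.991300
step 2 [2y] bond c/1=13/400: DF=(2065213/2000000 − 13/400·(0.991300))/(1+13/400) = 9689/10000 ≈ 0.968900
step 3 [3y] bond c/1=13/400: DF=(4239037/4000000 − 13/400·(0.991300+0.968900))/(1+13/400) = 9647/10000 ≈ 0.964700
step 4 [4y] swap r/1=74/5533: DF=(1 − 74/5533·(0.991300+0.968900+0.964700))/(1+74/5533) = 4741/5000 ≈ 0.948200
step 5 [5y] zero: DF = P = 4673/5000 ≈ 0.934600

1 1 9913/10000
2 2 9689/10000
3 3 9647/10000
4 4 4741/5000
5 5 4673/5000
s(3y) = (1/(9647/10000) − 1)/(3) = 353/28941 ≈ 1.2197%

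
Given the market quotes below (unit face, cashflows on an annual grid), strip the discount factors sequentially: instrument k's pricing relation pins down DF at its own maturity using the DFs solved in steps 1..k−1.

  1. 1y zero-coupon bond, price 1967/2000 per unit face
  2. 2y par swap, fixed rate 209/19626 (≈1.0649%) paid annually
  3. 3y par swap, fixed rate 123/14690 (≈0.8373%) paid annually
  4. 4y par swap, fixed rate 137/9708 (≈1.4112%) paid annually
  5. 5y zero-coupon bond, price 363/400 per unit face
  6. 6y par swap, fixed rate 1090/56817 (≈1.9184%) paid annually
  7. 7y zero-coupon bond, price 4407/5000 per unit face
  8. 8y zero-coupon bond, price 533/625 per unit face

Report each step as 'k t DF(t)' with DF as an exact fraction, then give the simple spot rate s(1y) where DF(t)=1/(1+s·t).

step 1 [1y] zero: DF = P = 1967/2000 ≈ 0.983500
step 2 [2y] swap r/1=209/19626: DF=(1 − 209/19626·(0.983500))/(1+209/19626) = 9791/10000 ≈ 0.979100
step 3 [3y] swap r/1=123/14690: DF=(1 − 123/14690·(0.983500+0.979100))/(1+123/14690) = 4877/5000 ≈ 0.975400
step 4 [4y] swap r/1=137/9708: DF=(1 − 137/9708·(0.983500+0.979100+0.975400))/(1+137/9708) = 2363/2500 ≈ 0.945200
step 5 [5y] zero: DF = P = 363/400 ≈ 0.907500
step 6 [6y] swap r/1=1090/56817: DF=(1 − 1090/56817·(0.983500+0.979100+0.975400+0.945200+0.907500))/(1+1090/56817) = 891/1000 ≈ 0.891000
step 7 [7y] zero: DF = P = 4407/5000 ≈ 0.881400
step 8 [8y] zero: DF = P = 533/625 ≈ 0.852800

1 1 1967/2000
2 2 9791/10000
3 3 4877/5000
4 4 2363/2500
5 5 363/400
6 6 891/1000
7 7 4407/5000
8 8 533/625
s(1y) = (1/(1967/2000) − 1)/(1) = 33/1967 ≈ 1.6777%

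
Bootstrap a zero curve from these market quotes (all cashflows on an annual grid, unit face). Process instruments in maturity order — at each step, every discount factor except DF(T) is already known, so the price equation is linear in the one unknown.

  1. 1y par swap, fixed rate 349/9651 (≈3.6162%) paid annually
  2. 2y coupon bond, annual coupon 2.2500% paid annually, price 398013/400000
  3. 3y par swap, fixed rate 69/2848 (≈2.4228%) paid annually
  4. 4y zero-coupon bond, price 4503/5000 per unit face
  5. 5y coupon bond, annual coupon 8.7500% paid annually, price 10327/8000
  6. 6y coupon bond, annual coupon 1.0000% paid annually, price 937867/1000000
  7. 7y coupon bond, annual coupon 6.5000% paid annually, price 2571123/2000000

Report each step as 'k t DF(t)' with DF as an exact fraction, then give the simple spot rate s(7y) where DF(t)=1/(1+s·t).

1 1 9651/10000
2 2 9519/10000
3 3 931/1000
4 4 4503/5000
5 5 4427/5000
6 6 8827/10000
7 7 544/625
s(7y) = (1/(544/625) − 1)/(7) = 81/3808 ≈ 2.1271%

step 1 [1y] swap r/1=349/9651: DF=(1 − 349/9651·(0))/(1+349/9651) = 9651/10000 ≈ 0.965100
step 2 [2y] bond c/1=9/400: DF=(398013/400000 − 9/400·(0.965100))/(1+9/400) = 9519/10000 ≈ 0.951900
step 3 [3y] swap r/1=69/2848: DF=(1 − 69/2848·(0.965100+0.951900))/(1+69/2848) = 931/1000 ≈ 0.931000
step 4 [4y] zero: DF = P = 4503/5000 ≈ 0.900600
step 5 [5y] bond c/1=7/80: DF=(10327/8000 − 7/80·(0.965100+0.951900+0.931000+0.900600))/(1+7/80) = 4427/5000 ≈ 0.885400
step 6 [6y] bond c/1=1/100: DF=(937867/1000000 − 1/100·(0.965100+0.951900+0.931000+0.900600+0.885400))/(1+1/100) = 8827/10000 ≈ 0.882700
step 7 [7y] bond c/1=13/200: DF=(2571123/2000000 − 13/200·(0.965100+0.951900+0.931000+0.900600+0.885400+0.882700))/(1+13/200) = 544/625 ≈ 0.870400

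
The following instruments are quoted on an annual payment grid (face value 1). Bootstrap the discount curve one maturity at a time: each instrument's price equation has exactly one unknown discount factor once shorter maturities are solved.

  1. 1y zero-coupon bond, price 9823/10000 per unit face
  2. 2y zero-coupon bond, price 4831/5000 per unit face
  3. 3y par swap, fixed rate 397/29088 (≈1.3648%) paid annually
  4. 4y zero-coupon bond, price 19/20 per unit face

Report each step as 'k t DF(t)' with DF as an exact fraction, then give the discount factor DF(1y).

step 1 [1y] zero: DF = P = 9823/10000 ≈ 0.982300
step 2 [2y] zero: DF = P = 4831/5000 ≈ 0.966200
step 3 [3y] swap r/1=397/29088: DF=(1 − 397/29088·(0.982300+0.966200))/(1+397/29088) = 9603/10000 ≈ 0.960300
step 4 [4y] zero: DF = P = 19/20 ≈ 0.950000

1 1 9823/10000
2 2 4831/5000
3 3 9603/10000
4 4 19/20
DF(1y) = 9823/10000 ≈ 0.982300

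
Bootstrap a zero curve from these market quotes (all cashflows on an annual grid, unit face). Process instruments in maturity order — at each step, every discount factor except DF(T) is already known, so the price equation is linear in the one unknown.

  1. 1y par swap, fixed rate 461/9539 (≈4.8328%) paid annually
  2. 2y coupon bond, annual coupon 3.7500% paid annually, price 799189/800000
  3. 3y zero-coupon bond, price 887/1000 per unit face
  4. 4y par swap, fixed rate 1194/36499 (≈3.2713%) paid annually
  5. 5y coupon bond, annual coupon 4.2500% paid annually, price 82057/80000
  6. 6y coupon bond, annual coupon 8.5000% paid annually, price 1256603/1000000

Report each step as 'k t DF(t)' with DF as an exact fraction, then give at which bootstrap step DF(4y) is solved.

1 1 9539/10000
2 2 2321/2500
3 3 887/1000
4 4 4403/5000
5 5 8351/10000
6 6 2017/2500
DF(4y) is solved at step 4

step 1 [1y] swap r/1=461/9539: DF=(1 − 461/9539·(0))/(1+461/9539) = 9539/10000 ≈ 0.953900
step 2 [2y] bond c/1=3/80: DF=(799189/800000 − 3/80·(0.953900))/(1+3/80) = 2321/2500 ≈ 0.928400
step 3 [3y] zero: DF = P = 887/1000 ≈ 0.887000
step 4 [4y] swap r/1=1194/36499: DF=(1 − 1194/36499·(0.953900+0.928400+0.887000))/(1+1194/36499) = 4403/5000 ≈ 0.880600
step 5 [5y] bond c/1=17/400: DF=(82057/80000 − 17/400·(0.953900+0.928400+0.887000+0.880600))/(1+17/400) = 8351/10000 ≈ 0.835100
step 6 [6y] bond c/1=17/200: DF=(1256603/1000000 − 17/200·(0.953900+0.928400+0.887000+0.880600+0.835100))/(1+17/200) = 2017/2500 ≈ 0.806800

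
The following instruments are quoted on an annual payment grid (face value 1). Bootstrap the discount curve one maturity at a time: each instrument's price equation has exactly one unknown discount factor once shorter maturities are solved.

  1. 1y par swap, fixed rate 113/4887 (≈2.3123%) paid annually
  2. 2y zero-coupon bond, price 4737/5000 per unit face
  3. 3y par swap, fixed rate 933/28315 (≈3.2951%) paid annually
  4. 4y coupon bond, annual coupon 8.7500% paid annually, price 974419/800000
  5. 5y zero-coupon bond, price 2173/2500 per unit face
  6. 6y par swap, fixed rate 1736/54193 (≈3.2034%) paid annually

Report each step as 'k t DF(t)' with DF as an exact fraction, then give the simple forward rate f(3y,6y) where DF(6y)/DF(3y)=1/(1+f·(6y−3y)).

step 1 [1y] swap r/1=113/4887: DF=(1 − 113/4887·(0))/(1+113/4887) = 4887/5000 ≈ 0.977400
step 2 [2y] zero: DF = P = 4737/5000 ≈ 0.947400
step 3 [3y] swap r/1=933/28315: DF=(1 − 933/28315·(0.977400+0.947400))/(1+933/28315) = 9067/10000 ≈ 0.906700
step 4 [4y] bond c/1=7/80: DF=(974419/800000 − 7/80·(0.977400+0.947400+0.906700))/(1+7/80) = 4461/5000 ≈ 0.892200
step 5 [5y] zero: DF = P = 2173/2500 ≈ 0.869200
step 6 [6y] swap r/1=1736/54193: DF=(1 − 1736/54193·(0.977400+0.947400+0.906700+0.892200+0.869200))/(1+1736/54193) = 1033/1250 ≈ 0.826400

1 1 4887/5000
2 2 4737/5000
3 3 9067/10000
4 4 4461/5000
5 5 2173/2500
6 6 1033/1250
f(3y,6y) = ((9067/10000)/(1033/1250) − 1)/(3) = 803/24792 ≈ 3.2389%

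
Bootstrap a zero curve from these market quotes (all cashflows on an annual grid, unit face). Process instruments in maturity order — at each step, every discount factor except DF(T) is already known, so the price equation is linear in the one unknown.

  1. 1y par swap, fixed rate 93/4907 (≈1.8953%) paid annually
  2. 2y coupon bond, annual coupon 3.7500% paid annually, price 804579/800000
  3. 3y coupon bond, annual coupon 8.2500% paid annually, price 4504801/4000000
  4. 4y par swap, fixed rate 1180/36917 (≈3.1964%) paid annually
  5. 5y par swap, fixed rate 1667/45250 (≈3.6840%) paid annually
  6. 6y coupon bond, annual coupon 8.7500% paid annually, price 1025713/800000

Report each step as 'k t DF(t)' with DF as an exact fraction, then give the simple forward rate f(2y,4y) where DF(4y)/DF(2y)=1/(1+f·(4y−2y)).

1 1 4907/5000
2 2 9339/10000
3 3 559/625
4 4 441/500
5 5 8333/10000
6 6 8149/10000
f(2y,4y) = ((9339/10000)/(441/500) − 1)/(2) = 173/5880 ≈ 2.9422%

step 1 [1y] swap r/1=93/4907: DF=(1 − 93/4907·(0))/(1+93/4907) = 4907/5000 ≈ 0.981400
step 2 [2y] bond c/1=3/80: DF=(804579/800000 − 3/80·(0.981400))/(1+3/80) = 9339/10000 ≈ 0.933900
step 3 [3y] bond c/1=33/400: DF=(4504801/4000000 − 33/400·(0.981400+0.933900))/(1+33/400) = 559/625 ≈ 0.894400
step 4 [4y] swap r/1=1180/36917: DF=(1 − 1180/36917·(0.981400+0.933900+0.894400))/(1+1180/36917) = 441/500 ≈ 0.882000
step 5 [5y] swap r/1=1667/45250: DF=(1 − 1667/45250·(0.981400+0.933900+0.894400+0.882000))/(1+1667/45250) = 8333/10000 ≈ 0.833300
step 6 [6y] bond c/1=7/80: DF=(1025713/800000 − 7/80·(0.981400+0.933900+0.894400+0.882000+0.833300))/(1+7/80) = 8149/10000 ≈ 0.814900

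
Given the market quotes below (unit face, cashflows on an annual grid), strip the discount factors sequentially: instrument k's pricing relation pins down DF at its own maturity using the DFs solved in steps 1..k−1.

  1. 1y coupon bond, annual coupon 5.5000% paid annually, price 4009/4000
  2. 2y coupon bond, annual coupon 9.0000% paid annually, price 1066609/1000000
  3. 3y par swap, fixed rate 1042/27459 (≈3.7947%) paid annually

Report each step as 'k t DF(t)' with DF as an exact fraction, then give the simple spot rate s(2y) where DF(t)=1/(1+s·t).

1 1 19/20
2 2 9001/10000
3 3 4479/5000
s(2y) = (1/(9001/10000) − 1)/(2) = 999/18002 ≈ 5.5494%

step 1 [1y] bond c/1=11/200: DF=(4009/4000 − 11/200·(0))/(1+11/200) = 19/20 ≈ 0.950000
step 2 [2y] bond c/1=9/100: DF=(1066609/1000000 − 9/100·(0.950000))/(1+9/100) = 9001/10000 ≈ 0.900100
step 3 [3y] swap r/1=1042/27459: DF=(1 − 1042/27459·(0.950000+0.900100))/(1+1042/27459) = 4479/5000 ≈ 0.895800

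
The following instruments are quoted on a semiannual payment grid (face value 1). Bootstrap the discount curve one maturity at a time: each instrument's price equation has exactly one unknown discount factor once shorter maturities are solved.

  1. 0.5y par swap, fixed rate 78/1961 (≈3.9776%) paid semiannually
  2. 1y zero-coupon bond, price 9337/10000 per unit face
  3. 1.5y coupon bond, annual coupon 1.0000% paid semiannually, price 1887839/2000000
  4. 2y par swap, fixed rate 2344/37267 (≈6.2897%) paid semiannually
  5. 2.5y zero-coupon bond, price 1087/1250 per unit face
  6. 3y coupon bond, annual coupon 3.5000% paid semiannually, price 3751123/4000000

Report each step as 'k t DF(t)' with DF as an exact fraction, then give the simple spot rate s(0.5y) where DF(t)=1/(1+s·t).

step 1 [0.5y] swap r/2=39/1961: DF=(1 − 39/1961·(0))/(1+39/1961) = 1961/2000 ≈ 0.980500
step 2 [1y] zero: DF = P = 9337/10000 ≈ 0.933700
step 3 [1.5y] bond c/2=1/200: DF=(1887839/2000000 − 1/200·(0.980500+0.933700))/(1+1/200) = 9297/10000 ≈ 0.929700
step 4 [2y] swap r/2=1172/37267: DF=(1 − 1172/37267·(0.980500+0.933700+0.929700))/(1+1172/37267) = 2207/2500 ≈ 0.882800
step 5 [2.5y] zero: DF = P = 1087/1250 ≈ 0.869600
step 6 [3y] bond c/2=7/400: DF=(3751123/4000000 − 7/400·(0.980500+0.933700+0.929700+0.882800+0.869600))/(1+7/400) = 4213/5000 ≈ 0.842600

1 1/2 1961/2000
2 1 9337/10000
3 3/2 9297/10000
4 2 2207/2500
5 5/2 1087/1250
6 3 4213/5000
s(0.5y) = (1/(1961/2000) − 1)/(1/2) = 78/1961 ≈ 3.9776%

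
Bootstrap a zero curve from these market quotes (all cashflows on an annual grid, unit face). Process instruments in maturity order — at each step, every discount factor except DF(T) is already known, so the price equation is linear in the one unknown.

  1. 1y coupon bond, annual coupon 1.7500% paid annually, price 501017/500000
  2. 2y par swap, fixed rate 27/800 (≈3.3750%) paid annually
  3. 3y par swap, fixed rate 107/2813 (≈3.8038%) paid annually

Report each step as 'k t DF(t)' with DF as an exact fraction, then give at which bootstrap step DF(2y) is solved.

step 1 [1y] bond c/1=7/400: DF=(501017/500000 − 7/400·(0))/(1+7/400) = 1231/1250 ≈ 0.984800
step 2 [2y] swap r/1=27/800: DF=(1 − 27/800·(0.984800))/(1+27/800) = 1169/1250 ≈ 0.935200
step 3 [3y] swap r/1=107/2813: DF=(1 − 107/2813·(0.984800+0.935200))/(1+107/2813) = 893/1000 ≈ 0.893000

1 1 1231/1250
2 2 1169/1250
3 3 893/1000
DF(2y) is solved at step 2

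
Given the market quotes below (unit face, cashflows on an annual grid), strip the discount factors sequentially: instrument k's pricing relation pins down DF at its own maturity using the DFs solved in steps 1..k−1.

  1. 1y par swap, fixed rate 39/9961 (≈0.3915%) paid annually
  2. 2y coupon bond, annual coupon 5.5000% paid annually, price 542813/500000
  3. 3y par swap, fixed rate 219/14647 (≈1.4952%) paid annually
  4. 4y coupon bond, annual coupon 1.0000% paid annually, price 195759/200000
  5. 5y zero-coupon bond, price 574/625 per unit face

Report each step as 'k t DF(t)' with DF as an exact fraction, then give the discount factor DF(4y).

step 1 [1y] swap r/1=39/9961: DF=(1 − 39/9961·(0))/(1+39/9961) = 9961/10000 ≈ 0.996100
step 2 [2y] bond c/1=11/200: DF=(542813/500000 − 11/200·(0.996100))/(1+11/200) = 9771/10000 ≈ 0.977100
step 3 [3y] swap r/1=219/14647: DF=(1 − 219/14647·(0.996100+0.977100))/(1+219/14647) = 4781/5000 ≈ 0.956200
step 4 [4y] bond c/1=1/100: DF=(195759/200000 − 1/100·(0.996100+0.977100+0.956200))/(1+1/100) = 9401/10000 ≈ 0.940100
step 5 [5y] zero: DF = P = 574/625 ≈ 0.918400

1 1 9961/10000
2 2 9771/10000
3 3 4781/5000
4 4 9401/10000
5 5 574/625
DF(4y) = 9401/10000 ≈ 0.940100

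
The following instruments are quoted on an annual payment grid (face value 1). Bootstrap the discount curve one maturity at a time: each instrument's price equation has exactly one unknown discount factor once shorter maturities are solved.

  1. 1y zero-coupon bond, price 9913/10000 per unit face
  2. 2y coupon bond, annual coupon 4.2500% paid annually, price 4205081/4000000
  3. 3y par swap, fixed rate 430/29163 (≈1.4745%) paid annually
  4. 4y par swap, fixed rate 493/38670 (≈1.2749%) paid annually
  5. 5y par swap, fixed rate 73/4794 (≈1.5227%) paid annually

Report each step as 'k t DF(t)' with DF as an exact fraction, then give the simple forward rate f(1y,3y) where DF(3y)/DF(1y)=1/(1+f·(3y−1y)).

1 1 9913/10000
2 2 121/125
3 3 957/1000
4 4 9507/10000
5 5 927/1000
f(1y,3y) = ((9913/10000)/(957/1000) − 1)/(2) = 343/19140 ≈ 1.7921%

step 1 [1y] zero: DF = P = 9913/10000 ≈ 0.991300
step 2 [2y] bond c/1=17/400: DF=(4205081/4000000 − 17/400·(0.991300))/(1+17/400) = 121/125 ≈ 0.968000
step 3 [3y] swap r/1=430/29163: DF=(1 − 430/29163·(0.991300+0.968000))/(1+430/29163) = 957/1000 ≈ 0.957000
step 4 [4y] swap r/1=493/38670: DF=(1 − 493/38670·(0.991300+0.968000+0.957000))/(1+493/38670) = 9507/10000 ≈ 0.950700
step 5 [5y] swap r/1=73/4794: DF=(1 − 73/4794·(0.991300+0.968000+0.957000+0.950700))/(1+73/4794) = 927/1000 ≈ 0.927000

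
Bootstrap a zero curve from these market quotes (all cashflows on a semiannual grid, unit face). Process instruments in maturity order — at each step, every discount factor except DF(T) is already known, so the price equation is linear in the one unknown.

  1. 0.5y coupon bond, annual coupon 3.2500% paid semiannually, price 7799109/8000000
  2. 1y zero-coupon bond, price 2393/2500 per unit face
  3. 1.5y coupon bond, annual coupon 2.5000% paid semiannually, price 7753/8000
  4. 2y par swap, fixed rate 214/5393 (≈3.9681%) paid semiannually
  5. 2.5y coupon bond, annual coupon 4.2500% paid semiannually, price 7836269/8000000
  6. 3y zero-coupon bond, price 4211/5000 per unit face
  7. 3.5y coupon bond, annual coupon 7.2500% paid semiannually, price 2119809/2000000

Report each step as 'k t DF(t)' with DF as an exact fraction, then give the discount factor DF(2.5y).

step 1 [0.5y] bond c/2=13/800: DF=(7799109/8000000 − 13/800·(0))/(1+13/800) = 9593/10000 ≈ 0.959300
step 2 [1y] zero: DF = P = 2393/2500 ≈ 0.957200
step 3 [1.5y] bond c/2=1/80: DF=(7753/8000 − 1/80·(0.959300+0.957200))/(1+1/80) = 1867/2000 ≈ 0.933500
step 4 [2y] swap r/2=107/5393: DF=(1 − 107/5393·(0.959300+0.957200+0.933500))/(1+107/5393) = 9251/10000 ≈ 0.925100
step 5 [2.5y] bond c/2=17/800: DF=(7836269/8000000 − 17/800·(0.959300+0.957200+0.933500+0.925100))/(1+17/800) = 4403/5000 ≈ 0.880600
step 6 [3y] zero: DF = P = 4211/5000 ≈ 0.842200
step 7 [3.5y] bond c/2=29/800: DF=(2119809/2000000 − 29/800·(0.959300+0.957200+0.933500+0.925100+0.880600+0.842200))/(1+29/800) = 1661/2000 ≈ 0.830500

1 1/2 9593/10000
2 1 2393/2500
3 3/2 1867/2000
4 2 9251/10000
5 5/2 4403/5000
6 3 4211/5000
7 7/2 1661/2000
DF(2.5y) = 4403/5000 ≈ 0.880600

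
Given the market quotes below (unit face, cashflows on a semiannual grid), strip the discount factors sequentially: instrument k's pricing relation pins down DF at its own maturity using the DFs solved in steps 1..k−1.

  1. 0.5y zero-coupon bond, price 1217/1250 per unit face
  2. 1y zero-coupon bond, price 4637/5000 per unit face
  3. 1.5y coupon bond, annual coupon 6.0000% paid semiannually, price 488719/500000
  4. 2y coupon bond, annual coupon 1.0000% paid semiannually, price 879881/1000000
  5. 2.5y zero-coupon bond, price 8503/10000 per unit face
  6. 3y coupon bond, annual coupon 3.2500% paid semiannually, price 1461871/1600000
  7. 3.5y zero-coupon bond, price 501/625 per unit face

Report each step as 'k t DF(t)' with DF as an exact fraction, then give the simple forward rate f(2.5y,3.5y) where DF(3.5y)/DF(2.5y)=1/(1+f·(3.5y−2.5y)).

1 1/2 1217/1250
2 1 4637/5000
3 3/2 1117/1250
4 2 1077/1250
5 5/2 8503/10000
6 3 827/1000
7 7/2 501/625
f(2.5y,3.5y) = ((8503/10000)/(501/625) − 1)/(1) = 487/8016 ≈ 6.0753%

step 1 [0.5y] zero: DF = P = 1217/1250 ≈ 0.973600
step 2 [1y] zero: DF = P = 4637/5000 ≈ 0.927400
step 3 [1.5y] bond c/2=3/100: DF=(488719/500000 − 3/100·(0.973600+0.927400))/(1+3/100) = 1117/1250 ≈ 0.893600
step 4 [2y] bond c/2=1/200: DF=(879881/1000000 − 1/200·(0.973600+0.927400+0.893600))/(1+1/200) = 1077/1250 ≈ 0.861600
step 5 [2.5y] zero: DF = P = 8503/10000 ≈ 0.850300
step 6 [3y] bond c/2=13/800: DF=(1461871/1600000 − 13/800·(0.973600+0.927400+0.893600+0.861600+0.850300))/(1+13/800) = 827/1000 ≈ 0.827000
step 7 [3.5y] zero: DF = P = 501/625 ≈ 0.801600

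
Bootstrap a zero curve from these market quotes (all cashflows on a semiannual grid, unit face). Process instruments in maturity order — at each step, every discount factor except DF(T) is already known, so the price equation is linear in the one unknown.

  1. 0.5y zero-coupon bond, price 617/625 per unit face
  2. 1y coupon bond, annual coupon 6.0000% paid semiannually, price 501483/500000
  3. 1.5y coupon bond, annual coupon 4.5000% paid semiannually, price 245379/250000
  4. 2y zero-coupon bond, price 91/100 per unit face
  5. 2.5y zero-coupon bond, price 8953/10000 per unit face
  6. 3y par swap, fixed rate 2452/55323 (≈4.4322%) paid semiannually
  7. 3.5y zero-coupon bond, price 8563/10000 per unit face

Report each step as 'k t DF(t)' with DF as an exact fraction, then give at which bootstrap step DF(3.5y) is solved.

1 1/2 617/625
2 1 189/200
3 3/2 4587/5000
4 2 91/100
5 5/2 8953/10000
6 3 4387/5000
7 7/2 8563/10000
DF(3.5y) is solved at step 7

step 1 [0.5y] zero: DF = P = 617/625 ≈ 0.987200
step 2 [1y] bond c/2=3/100: DF=(501483/500000 − 3/100·(0.987200))/(1+3/100) = 189/200 ≈ 0.945000
step 3 [1.5y] bond c/2=9/400: DF=(245379/250000 − 9/400·(0.987200+0.945000))/(1+9/400) = 4587/5000 ≈ 0.917400
step 4 [2y] zero: DF = P = 91/100 ≈ 0.910000
step 5 [2.5y] zero: DF = P = 8953/10000 ≈ 0.895300
step 6 [3y] swap r/2=1226/55323: DF=(1 − 1226/55323·(0.987200+0.945000+0.917400+0.910000+0.895300))/(1+1226/55323) = 4387/5000 ≈ 0.877400
step 7 [3.5y] zero: DF = P = 8563/10000 ≈ 0.856300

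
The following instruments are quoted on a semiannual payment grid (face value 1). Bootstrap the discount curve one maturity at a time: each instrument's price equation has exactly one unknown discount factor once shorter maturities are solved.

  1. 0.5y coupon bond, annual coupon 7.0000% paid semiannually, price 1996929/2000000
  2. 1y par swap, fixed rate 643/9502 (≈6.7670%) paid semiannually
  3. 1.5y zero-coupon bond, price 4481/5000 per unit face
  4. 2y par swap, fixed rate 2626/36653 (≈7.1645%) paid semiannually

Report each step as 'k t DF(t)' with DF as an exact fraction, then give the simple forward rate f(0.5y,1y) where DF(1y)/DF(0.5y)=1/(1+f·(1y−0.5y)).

1 1/2 9647/10000
2 1 9357/10000
3 3/2 4481/5000
4 2 8687/10000
f(0.5y,1y) = ((9647/10000)/(9357/10000) − 1)/(1/2) = 580/9357 ≈ 6.1986%

step 1 [0.5y] bond c/2=7/200: DF=(1996929/2000000 − 7/200·(0))/(1+7/200) = 9647/10000 ≈ 0.964700
step 2 [1y] swap r/2=643/19004: DF=(1 − 643/19004·(0.964700))/(1+643/19004) = 9357/10000 ≈ 0.935700
step 3 [1.5y] zero: DF = P = 4481/5000 ≈ 0.896200
step 4 [2y] swap r/2=1313/36653: DF=(1 − 1313/36653·(0.964700+0.935700+0.896200))/(1+1313/36653) = 8687/10000 ≈ 0.868700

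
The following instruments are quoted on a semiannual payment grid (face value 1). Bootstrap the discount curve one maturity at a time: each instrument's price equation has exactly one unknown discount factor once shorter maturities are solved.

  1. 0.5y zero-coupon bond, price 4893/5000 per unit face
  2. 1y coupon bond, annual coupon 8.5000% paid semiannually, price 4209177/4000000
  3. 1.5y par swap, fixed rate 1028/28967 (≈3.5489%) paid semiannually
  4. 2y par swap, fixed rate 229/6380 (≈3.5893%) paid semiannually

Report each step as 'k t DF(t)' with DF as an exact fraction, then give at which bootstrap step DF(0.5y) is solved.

1 1/2 4893/5000
2 1 1939/2000
3 3/2 4743/5000
4 2 9313/10000
DF(0.5y) is solved at step 1

step 1 [0.5y] zero: DF = P = 4893/5000 ≈ 0.978600
step 2 [1y] bond c/2=17/400: DF=(4209177/4000000 − 17/400·(0.978600))/(1+17/400) = 1939/2000 ≈ 0.969500
step 3 [1.5y] swap r/2=514/28967: DF=(1 − 514/28967·(0.978600+0.969500))/(1+514/28967) = 4743/5000 ≈ 0.948600
step 4 [2y] swap r/2=229/12760: DF=(1 − 229/12760·(0.978600+0.969500+0.948600))/(1+229/12760) = 9313/10000 ≈ 0.931300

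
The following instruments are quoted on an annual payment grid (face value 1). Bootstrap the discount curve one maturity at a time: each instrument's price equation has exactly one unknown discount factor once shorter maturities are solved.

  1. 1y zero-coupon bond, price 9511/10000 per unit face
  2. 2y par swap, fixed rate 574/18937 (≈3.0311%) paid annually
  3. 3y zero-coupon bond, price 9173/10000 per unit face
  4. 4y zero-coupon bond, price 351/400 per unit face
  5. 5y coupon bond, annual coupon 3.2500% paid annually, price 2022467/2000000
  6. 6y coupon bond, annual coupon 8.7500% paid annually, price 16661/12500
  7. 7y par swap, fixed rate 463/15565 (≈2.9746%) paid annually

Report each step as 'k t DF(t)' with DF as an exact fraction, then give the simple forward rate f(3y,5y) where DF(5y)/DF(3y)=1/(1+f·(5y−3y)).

1 1 9511/10000
2 2 4713/5000
3 3 9173/10000
4 4 351/400
5 5 8633/10000
6 6 4297/5000
7 7 2037/2500
f(3y,5y) = ((9173/10000)/(8633/10000) − 1)/(2) = 270/8633 ≈ 3.1275%

step 1 [1y] zero: DF = P = 9511/10000 ≈ 0.951100
step 2 [2y] swap r/1=574/18937: DF=(1 − 574/18937·(0.951100))/(1+574/18937) = 4713/5000 ≈ 0.942600
step 3 [3y] zero: DF = P = 9173/10000 ≈ 0.917300
step 4 [4y] zero: DF = P = 351/400 ≈ 0.877500
step 5 [5y] bond c/1=13/400: DF=(2022467/2000000 − 13/400·(0.951100+0.942600+0.917300+0.877500))/(1+13/400) = 8633/10000 ≈ 0.863300
step 6 [6y] bond c/1=7/80: DF=(16661/12500 − 7/80·(0.951100+0.942600+0.917300+0.877500+0.863300))/(1+7/80) = 4297/5000 ≈ 0.859400
step 7 [7y] swap r/1=463/15565: DF=(1 − 463/15565·(0.951100+0.942600+0.917300+0.877500+0.863300+0.859400))/(1+463/15565) = 2037/2500 ≈ 0.814800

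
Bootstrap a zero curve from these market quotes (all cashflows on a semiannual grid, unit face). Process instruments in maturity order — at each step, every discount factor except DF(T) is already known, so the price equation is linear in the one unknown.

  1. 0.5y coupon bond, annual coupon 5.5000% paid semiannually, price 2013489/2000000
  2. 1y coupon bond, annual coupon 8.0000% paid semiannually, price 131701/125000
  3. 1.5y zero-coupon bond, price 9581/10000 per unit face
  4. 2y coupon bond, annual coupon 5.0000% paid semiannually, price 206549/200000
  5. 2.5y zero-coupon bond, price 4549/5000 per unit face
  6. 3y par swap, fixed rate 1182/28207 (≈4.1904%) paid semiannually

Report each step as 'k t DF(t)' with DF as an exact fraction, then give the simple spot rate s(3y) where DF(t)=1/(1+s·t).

1 1/2 4899/5000
2 1 4877/5000
3 3/2 9581/10000
4 2 1873/2000
5 5/2 4549/5000
6 3 4409/5000
s(3y) = (1/(4409/5000) − 1)/(3) = 197/4409 ≈ 4.4681%

step 1 [0.5y] bond c/2=11/400: DF=(2013489/2000000 − 11/400·(0))/(1+11/400) = 4899/5000 ≈ 0.979800
step 2 [1y] bond c/2=1/25: DF=(131701/125000 − 1/25·(0.979800))/(1+1/25) = 4877/5000 ≈ 0.975400
step 3 [1.5y] zero: DF = P = 9581/10000 ≈ 0.958100
step 4 [2y] bond c/2=1/40: DF=(206549/200000 − 1/40·(0.979800+0.975400+0.958100))/(1+1/40) = 1873/2000 ≈ 0.936500
step 5 [2.5y] zero: DF = P = 4549/5000 ≈ 0.909800
step 6 [3y] swap r/2=591/28207: DF=(1 − 591/28207·(0.979800+0.975400+0.958100+0.936500+0.909800))/(1+591/28207) = 4409/5000 ≈ 0.881800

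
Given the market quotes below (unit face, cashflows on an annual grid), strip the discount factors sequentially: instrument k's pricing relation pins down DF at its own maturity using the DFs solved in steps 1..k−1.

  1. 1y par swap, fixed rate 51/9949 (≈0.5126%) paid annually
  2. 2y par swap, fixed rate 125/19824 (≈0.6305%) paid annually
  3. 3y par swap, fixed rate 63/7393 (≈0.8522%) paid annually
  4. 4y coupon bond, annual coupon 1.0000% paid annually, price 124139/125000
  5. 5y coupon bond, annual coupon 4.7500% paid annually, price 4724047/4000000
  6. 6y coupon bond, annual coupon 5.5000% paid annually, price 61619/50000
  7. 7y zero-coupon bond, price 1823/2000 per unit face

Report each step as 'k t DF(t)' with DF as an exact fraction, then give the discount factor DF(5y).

step 1 [1y] swap r/1=51/9949: DF=(1 − 51/9949·(0))/(1+51/9949) = 9949/10000 ≈ 0.994900
step 2 [2y] swap r/1=125/19824: DF=(1 − 125/19824·(0.994900))/(1+125/19824) = 79/80 ≈ 0.987500
step 3 [3y] swap r/1=63/7393: DF=(1 − 63/7393·(0.994900+0.987500))/(1+63/7393) = 2437/2500 ≈ 0.974800
step 4 [4y] bond c/1=1/100: DF=(124139/125000 − 1/100·(0.994900+0.987500+0.974800))/(1+1/100) = 477/500 ≈ 0.954000
step 5 [5y] bond c/1=19/400: DF=(4724047/4000000 − 19/400·(0.994900+0.987500+0.974800+0.954000))/(1+19/400) = 9501/10000 ≈ 0.950100
step 6 [6y] bond c/1=11/200: DF=(61619/50000 − 11/200·(0.994900+0.987500+0.974800+0.954000+0.950100))/(1+11/200) = 9147/10000 ≈ 0.914700
step 7 [7y] zero: DF = P = 1823/2000 ≈ 0.911500

1 1 9949/10000
2 2 79/80
3 3 2437/2500
4 4 477/500
5 5 9501/10000
6 6 9147/10000
7 7 1823/2000
DF(5y) = 9501/10000 ≈ 0.950100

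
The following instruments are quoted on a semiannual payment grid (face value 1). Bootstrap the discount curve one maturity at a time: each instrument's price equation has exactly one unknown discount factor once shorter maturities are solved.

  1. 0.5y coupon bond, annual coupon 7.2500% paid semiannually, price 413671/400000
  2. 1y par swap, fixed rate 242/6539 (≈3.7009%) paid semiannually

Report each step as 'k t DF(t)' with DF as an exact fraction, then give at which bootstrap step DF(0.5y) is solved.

1 1/2 499/500
2 1 9637/10000
DF(0.5y) is solved at step 1

step 1 [0.5y] bond c/2=29/800: DF=(413671/400000 − 29/800·(0))/(1+29/800) = 499/500 ≈ 0.998000
step 2 [1y] swap r/2=121/6539: DF=(1 − 121/6539·(0.998000))/(1+121/6539) = 9637/10000 ≈ 0.963700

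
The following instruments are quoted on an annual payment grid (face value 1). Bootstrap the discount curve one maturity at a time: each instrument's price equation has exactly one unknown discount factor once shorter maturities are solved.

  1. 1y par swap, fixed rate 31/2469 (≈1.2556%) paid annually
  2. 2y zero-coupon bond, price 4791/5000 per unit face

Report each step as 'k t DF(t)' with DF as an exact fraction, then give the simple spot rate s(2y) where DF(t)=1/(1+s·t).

step 1 [1y] swap r/1=31/2469: DF=(1 − 31/2469·(0))/(1+31/2469) = 2469/2500 ≈ 0.987600
step 2 [2y] zero: DF = P = 4791/5000 ≈ 0.958200

1 1 2469/2500
2 2 4791/5000
s(2y) = (1/(4791/5000) − 1)/(2) = 209/9582 ≈ 2.1812%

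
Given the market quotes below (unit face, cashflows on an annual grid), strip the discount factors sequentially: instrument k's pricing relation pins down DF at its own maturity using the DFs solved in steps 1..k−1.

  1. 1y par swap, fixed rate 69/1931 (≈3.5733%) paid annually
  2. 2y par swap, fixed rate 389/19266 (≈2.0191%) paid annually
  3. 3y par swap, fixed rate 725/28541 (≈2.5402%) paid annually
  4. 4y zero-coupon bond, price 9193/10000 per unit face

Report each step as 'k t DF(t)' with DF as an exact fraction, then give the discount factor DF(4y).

step 1 [1y] swap r/1=69/1931: DF=(1 − 69/1931·(0))/(1+69/1931) = 1931/2000 ≈ 0.965500
step 2 [2y] swap r/1=389/19266: DF=(1 − 389/19266·(0.965500))/(1+389/19266) = 9611/10000 ≈ 0.961100
step 3 [3y] swap r/1=725/28541: DF=(1 − 725/28541·(0.965500+0.961100))/(1+725/28541) = 371/400 ≈ 0.927500
step 4 [4y] zero: DF = P = 9193/10000 ≈ 0.919300

1 1 1931/2000
2 2 9611/10000
3 3 371/400
4 4 9193/10000
DF(4y) = 9193/10000 ≈ 0.919300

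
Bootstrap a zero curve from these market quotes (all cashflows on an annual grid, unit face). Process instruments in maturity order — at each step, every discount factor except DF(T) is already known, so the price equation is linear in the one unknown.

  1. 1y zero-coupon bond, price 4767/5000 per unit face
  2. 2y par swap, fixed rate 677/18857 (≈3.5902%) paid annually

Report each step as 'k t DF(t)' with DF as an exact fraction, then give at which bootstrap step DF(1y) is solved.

step 1 [1y] zero: DF = P = 4767/5000 ≈ 0.953400
step 2 [2y] swap r/1=677/18857: DF=(1 − 677/18857·(0.953400))/(1+677/18857) = 9323/10000 ≈ 0.932300

1 1 4767/5000
2 2 9323/10000
DF(1y) is solved at step 1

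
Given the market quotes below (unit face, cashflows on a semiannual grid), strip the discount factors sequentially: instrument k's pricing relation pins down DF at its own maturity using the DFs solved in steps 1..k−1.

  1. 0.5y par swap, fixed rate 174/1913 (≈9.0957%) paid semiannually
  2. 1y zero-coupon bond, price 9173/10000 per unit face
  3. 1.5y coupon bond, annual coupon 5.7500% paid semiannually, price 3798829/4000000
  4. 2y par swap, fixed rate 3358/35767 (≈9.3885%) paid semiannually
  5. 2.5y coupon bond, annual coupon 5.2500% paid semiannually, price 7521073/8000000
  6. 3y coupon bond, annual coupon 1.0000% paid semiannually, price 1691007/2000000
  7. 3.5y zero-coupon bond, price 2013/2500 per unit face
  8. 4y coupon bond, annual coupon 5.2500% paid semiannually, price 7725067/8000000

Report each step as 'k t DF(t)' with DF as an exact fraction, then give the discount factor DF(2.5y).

step 1 [0.5y] swap r/2=87/1913: DF=(1 − 87/1913·(0))/(1+87/1913) = 1913/2000 ≈ 0.956500
step 2 [1y] zero: DF = P = 9173/10000 ≈ 0.917300
step 3 [1.5y] bond c/2=23/800: DF=(3798829/4000000 − 23/800·(0.956500+0.917300))/(1+23/800) = 2177/2500 ≈ 0.870800
step 4 [2y] swap r/2=1679/35767: DF=(1 − 1679/35767·(0.956500+0.917300+0.870800))/(1+1679/35767) = 8321/10000 ≈ 0.832100
step 5 [2.5y] bond c/2=21/800: DF=(7521073/8000000 − 21/800·(0.956500+0.917300+0.870800+0.832100))/(1+21/800) = 4123/5000 ≈ 0.824600
step 6 [3y] bond c/2=1/200: DF=(1691007/2000000 − 1/200·(0.956500+0.917300+0.870800+0.832100+0.824600))/(1+1/200) = 4097/5000 ≈ 0.819400
step 7 [3.5y] zero: DF = P = 2013/2500 ≈ 0.805200
step 8 [4y] bond c/2=21/800: DF=(7725067/8000000 − 21/800·(0.956500+0.917300+0.870800+0.832100+0.824600+0.819400+0.805200))/(1+21/800) = 1967/2500 ≈ 0.786800

1 1/2 1913/2000
2 1 9173/10000
3 3/2 2177/2500
4 2 8321/10000
5 5/2 4123/5000
6 3 4097/5000
7 7/2 2013/2500
8 4 1967/2500
DF(2.5y) = 4123/5000 ≈ 0.824600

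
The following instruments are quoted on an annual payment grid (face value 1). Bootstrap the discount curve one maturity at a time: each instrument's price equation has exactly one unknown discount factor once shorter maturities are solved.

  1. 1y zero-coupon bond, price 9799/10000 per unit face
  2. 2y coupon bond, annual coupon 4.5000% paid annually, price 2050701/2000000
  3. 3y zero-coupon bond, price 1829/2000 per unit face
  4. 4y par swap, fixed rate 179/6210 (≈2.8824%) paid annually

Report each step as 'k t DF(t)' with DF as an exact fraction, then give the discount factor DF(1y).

1 1 9799/10000
2 2 939/1000
3 3 1829/2000
4 4 4463/5000
DF(1y) = 9799/10000 ≈ 0.979900

step 1 [1y] zero: DF = P = 9799/10000 ≈ 0.979900
step 2 [2y] bond c/1=9/200: DF=(2050701/2000000 − 9/200·(0.979900))/(1+9/200) = 939/1000 ≈ 0.939000
step 3 [3y] zero: DF = P = 1829/2000 ≈ 0.914500
step 4 [4y] swap r/1=179/6210: DF=(1 − 179/6210·(0.979900+0.939000+0.914500))/(1+179/6210) = 4463/5000 ≈ 0.892600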